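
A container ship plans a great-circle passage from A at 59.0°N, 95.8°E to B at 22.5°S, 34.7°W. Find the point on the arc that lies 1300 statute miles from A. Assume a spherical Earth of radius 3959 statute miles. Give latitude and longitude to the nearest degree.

From cos δ = sin φ₁ sin φ₂ + cos φ₁ cos φ₂ cos Δλ, the central angle is δ ≈ 2.261 rad (129.6°). The total great-circle distance is δ·R ≈ 2.261 × 3959 ≈ 8953 mi, so the target fraction is f = 1300/8953 ≈ 0.145.
Interpolate at f ≈ 0.145 with slerp weights a = sin((1−f)δ)/sin δ ≈ 1.213, b = sin(fδ)/sin δ ≈ 0.418.
p = a·p₁ + b·p₂ ≈ (0.255, 0.402, 0.880); φ = arcsin(p_z) ≈ 61.61°, λ = atan2(p_y, p_x) ≈ 57.62°.

≈ 62°N, 58°E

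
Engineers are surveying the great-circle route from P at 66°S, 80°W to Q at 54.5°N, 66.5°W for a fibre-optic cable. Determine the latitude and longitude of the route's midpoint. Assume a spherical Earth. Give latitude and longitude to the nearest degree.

≈ 6°S, 72°W

Convert each endpoint to a unit vector on the sphere (x = cos φ cos λ, y = cos φ sin λ, z = sin φ).
The central angle between the endpoints is δ = arccos(p₁·p₂) ≈ 2.111 rad (120.9°).
Interpolate at f = 1/2 with slerp weights a = sin((1−f)δ)/sin δ ≈ 1.014, b = sin(fδ)/sin δ ≈ 1.014.
p = a·p₁ + b·p₂ ≈ (0.307, -0.947, -0.101); φ = arcsin(p_z) ≈ -5.79°, λ = atan2(p_y, p_x) ≈ -72.06°.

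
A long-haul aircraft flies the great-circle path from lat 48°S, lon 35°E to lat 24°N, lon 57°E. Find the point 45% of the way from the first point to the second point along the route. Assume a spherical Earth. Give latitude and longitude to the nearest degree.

From cos δ = sin φ₁ sin φ₂ + cos φ₁ cos φ₂ cos Δλ, the central angle is δ ≈ 1.303 rad (74.7°).
Interpolate at f = 0.45 with slerp weights a = sin((1−f)δ)/sin δ ≈ 0.681, b = sin(fδ)/sin δ ≈ 0.574.
p = a·p₁ + b·p₂ ≈ (0.659, 0.701, -0.273); φ = arcsin(p_z) ≈ -15.83°, λ = atan2(p_y, p_x) ≈ 46.78°.

≈ lat 16°S, lon 47°E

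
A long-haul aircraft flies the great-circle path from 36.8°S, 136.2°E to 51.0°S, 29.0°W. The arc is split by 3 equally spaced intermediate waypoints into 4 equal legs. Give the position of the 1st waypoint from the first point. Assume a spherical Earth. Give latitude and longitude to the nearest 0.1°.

≈ 59.2°S, 129.2°E

From cos δ = sin φ₁ sin φ₂ + cos φ₁ cos φ₂ cos Δλ, the central angle is δ ≈ 1.592 rad (91.2°).
Interpolate at f = 1/4 with slerp weights a = sin((1−f)δ)/sin δ ≈ 0.930, b = sin(fδ)/sin δ ≈ 0.388.
p = a·p₁ + b·p₂ ≈ (-0.324, 0.397, -0.859); φ = arcsin(p_z) ≈ -59.16°, λ = atan2(p_y, p_x) ≈ 129.22°.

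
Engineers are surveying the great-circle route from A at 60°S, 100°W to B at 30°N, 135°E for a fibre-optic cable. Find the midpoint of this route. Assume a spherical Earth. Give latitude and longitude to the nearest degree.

From cos δ = sin φ₁ sin φ₂ + cos φ₁ cos φ₂ cos Δλ, the central angle is δ ≈ 2.320 rad (133.0°).
Interpolate at f = 1/2 with slerp weights a = sin((1−f)δ)/sin δ ≈ 1.253, b = sin(fδ)/sin δ ≈ 1.253.
p = a·p₁ + b·p₂ ≈ (-0.876, 0.150, -0.459); φ = arcsin(p_z) ≈ -27.29°, λ = atan2(p_y, p_x) ≈ 170.26°.

≈ 27°S, 170°E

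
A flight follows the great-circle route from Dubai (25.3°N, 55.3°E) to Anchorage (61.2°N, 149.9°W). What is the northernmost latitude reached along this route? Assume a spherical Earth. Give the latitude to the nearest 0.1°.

≈ 79.3°N

The great circle lies in the plane with unit normal n̂ = (p₁ × p₂)/|p₁ × p₂|.
Here n̂_z ≈ +0.185; the vertex latitude is φ_max = arccos|n̂_z| ≈ 79.3°.
Check via Clairaut: cos φ_max = |cos φ₁| · sin C = cos(25.3°)·sin(11.8°) ≈ 0.185, again giving ≈ 79.3°.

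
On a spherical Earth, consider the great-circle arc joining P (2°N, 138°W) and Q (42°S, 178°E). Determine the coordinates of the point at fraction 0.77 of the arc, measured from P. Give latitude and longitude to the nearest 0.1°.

≈ (33.2°S, 168.9°W)

From cos δ = sin φ₁ sin φ₂ + cos φ₁ cos φ₂ cos Δλ, the central angle is δ ≈ 1.035 rad (59.3°).
Interpolate at f = 0.77 with slerp weights a = sin((1−f)δ)/sin δ ≈ 0.274, b = sin(fδ)/sin δ ≈ 0.832.
p = a·p₁ + b·p₂ ≈ (-0.821, -0.162, -0.547); φ = arcsin(p_z) ≈ -33.16°, λ = atan2(p_y, p_x) ≈ -168.86°.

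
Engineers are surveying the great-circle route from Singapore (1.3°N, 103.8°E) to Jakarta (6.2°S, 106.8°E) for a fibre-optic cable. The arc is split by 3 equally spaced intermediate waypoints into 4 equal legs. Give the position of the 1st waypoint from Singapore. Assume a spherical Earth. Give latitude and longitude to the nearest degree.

≈ 1°S, 105°E

Convert each endpoint to a unit vector on the sphere (x = cos φ cos λ, y = cos φ sin λ, z = sin φ).
The central angle between the endpoints is δ = arccos(p₁·p₂) ≈ 0.141 rad (8.1°).
Interpolate at f = 1/4 with slerp weights a = sin((1−f)δ)/sin δ ≈ 0.751, b = sin(fδ)/sin δ ≈ 0.251.
p = a·p₁ + b·p₂ ≈ (-0.251, 0.968, -0.010); φ = arcsin(p_z) ≈ -0.58°, λ = atan2(p_y, p_x) ≈ 104.55°.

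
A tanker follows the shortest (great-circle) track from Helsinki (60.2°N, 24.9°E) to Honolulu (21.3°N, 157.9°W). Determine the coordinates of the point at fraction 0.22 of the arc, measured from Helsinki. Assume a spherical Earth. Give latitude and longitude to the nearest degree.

≈ 82°N, 32°E

Convert each endpoint to a unit vector on the sphere (x = cos φ cos λ, y = cos φ sin λ, z = sin φ).
The central angle between the endpoints is δ = arccos(p₁·p₂) ≈ 1.719 rad (98.5°).
Interpolate at f = 0.22 with slerp weights a = sin((1−f)δ)/sin δ ≈ 0.984, b = sin(fδ)/sin δ ≈ 0.373.
p = a·p₁ + b·p₂ ≈ (0.122, 0.075, 0.990); φ = arcsin(p_z) ≈ 81.78°, λ = atan2(p_y, p_x) ≈ 31.73°.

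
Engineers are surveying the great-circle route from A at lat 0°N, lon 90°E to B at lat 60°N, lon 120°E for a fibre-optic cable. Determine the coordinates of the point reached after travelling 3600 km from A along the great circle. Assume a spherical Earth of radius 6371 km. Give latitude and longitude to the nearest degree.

≈ lat 31°N, lon 100°E

The haversine formula gives a central angle δ ≈ 1.123 rad (64.3°) between the endpoints. The total great-circle distance is δ·R ≈ 1.123 × 6371 ≈ 7154 km, so the target fraction is f = 3600/7154 ≈ 0.503.
Interpolate at f ≈ 0.503 with slerp weights a = sin((1−f)δ)/sin δ ≈ 0.587, b = sin(fδ)/sin δ ≈ 0.594.
p = a·p₁ + b·p₂ ≈ (-0.149, 0.845, 0.514); φ = arcsin(p_z) ≈ 30.96°, λ = atan2(p_y, p_x) ≈ 99.97°.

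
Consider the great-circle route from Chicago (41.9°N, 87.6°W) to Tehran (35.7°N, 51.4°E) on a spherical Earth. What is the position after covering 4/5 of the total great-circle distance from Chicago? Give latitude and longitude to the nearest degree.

Convert each endpoint to a unit vector on the sphere (x = cos φ cos λ, y = cos φ sin λ, z = sin φ).
The central angle between the endpoints is δ = arccos(p₁·p₂) ≈ 1.637 rad (93.8°).
Interpolate at f = 4/5 with slerp weights a = sin((1−f)δ)/sin δ ≈ 0.322, b = sin(fδ)/sin δ ≈ 0.968.
p = a·p₁ + b·p₂ ≈ (0.501, 0.375, 0.780); φ = arcsin(p_z) ≈ 51.29°, λ = atan2(p_y, p_x) ≈ 36.82°.

≈ 51°N, 37°E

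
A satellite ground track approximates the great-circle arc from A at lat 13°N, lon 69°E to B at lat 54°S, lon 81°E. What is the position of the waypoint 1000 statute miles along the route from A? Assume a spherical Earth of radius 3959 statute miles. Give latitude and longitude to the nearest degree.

The haversine formula gives a central angle δ ≈ 1.183 rad (67.8°) between the endpoints. The total great-circle distance is δ·R ≈ 1.183 × 3959 ≈ 4683 mi, so the target fraction is f = 1000/4683 ≈ 0.214.
Interpolate at f ≈ 0.214 with slerp weights a = sin((1−f)δ)/sin δ ≈ 0.866, b = sin(fδ)/sin δ ≈ 0.270.
p = a·p₁ + b·p₂ ≈ (0.327, 0.945, -0.024); φ = arcsin(p_z) ≈ -1.35°, λ = atan2(p_y, p_x) ≈ 70.89°.

≈ lat 1°S, lon 71°E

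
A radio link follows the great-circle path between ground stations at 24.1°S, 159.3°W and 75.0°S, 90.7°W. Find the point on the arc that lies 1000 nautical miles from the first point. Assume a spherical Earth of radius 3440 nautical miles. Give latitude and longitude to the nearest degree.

≈ 40°S, 153°W

Convert each endpoint to a unit vector on the sphere (x = cos φ cos λ, y = cos φ sin λ, z = sin φ).
The central angle between the endpoints is δ = arccos(p₁·p₂) ≈ 1.069 rad (61.3°). The total great-circle distance is δ·R ≈ 1.069 × 3440 ≈ 3679 nmi, so the target fraction is f = 1000/3679 ≈ 0.272.
Interpolate at f ≈ 0.272 with slerp weights a = sin((1−f)δ)/sin δ ≈ 0.801, b = sin(fδ)/sin δ ≈ 0.327.
p = a·p₁ + b·p₂ ≈ (-0.685, -0.343, -0.643); φ = arcsin(p_z) ≈ -40.00°, λ = atan2(p_y, p_x) ≈ -153.40°.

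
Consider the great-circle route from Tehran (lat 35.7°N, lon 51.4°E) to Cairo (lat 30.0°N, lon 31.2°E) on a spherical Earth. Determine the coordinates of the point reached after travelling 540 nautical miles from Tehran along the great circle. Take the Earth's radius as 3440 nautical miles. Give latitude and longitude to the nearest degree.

The haversine formula gives a central angle δ ≈ 0.312 rad (17.9°) between the endpoints. The total great-circle distance is δ·R ≈ 0.312 × 3440 ≈ 1072 nmi, so the target fraction is f = 540/1072 ≈ 0.504.
Interpolate at f ≈ 0.504 with slerp weights a = sin((1−f)δ)/sin δ ≈ 0.503, b = sin(fδ)/sin δ ≈ 0.510.
p = a·p₁ + b·p₂ ≈ (0.632, 0.548, 0.548); φ = arcsin(p_z) ≈ 33.24°, λ = atan2(p_y, p_x) ≈ 40.90°.

≈ lat 33°N, lon 41°E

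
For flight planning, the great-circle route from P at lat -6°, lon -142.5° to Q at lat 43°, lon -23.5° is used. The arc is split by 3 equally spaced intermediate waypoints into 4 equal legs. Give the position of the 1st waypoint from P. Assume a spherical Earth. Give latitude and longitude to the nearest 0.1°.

Write both endpoints as unit vectors p₁, p₂ with components (cos φ cos λ, cos φ sin λ, sin φ).
The central angle between the endpoints is δ = arccos(p₁·p₂) ≈ 2.009 rad (115.1°).
Interpolate at f = 1/4 with slerp weights a = sin((1−f)δ)/sin δ ≈ 1.102, b = sin(fδ)/sin δ ≈ 0.531.
p = a·p₁ + b·p₂ ≈ (-0.513, -0.822, 0.247); φ = arcsin(p_z) ≈ 14.31°, λ = atan2(p_y, p_x) ≈ -121.96°.

≈ lat 14.3°, lon -122.0°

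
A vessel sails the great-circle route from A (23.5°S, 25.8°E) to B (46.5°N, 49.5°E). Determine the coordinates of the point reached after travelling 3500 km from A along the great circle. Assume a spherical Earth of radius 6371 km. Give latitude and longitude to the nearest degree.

≈ (7°N, 35°E)

The haversine formula gives a central angle δ ≈ 1.278 rad (73.2°) between the endpoints. The total great-circle distance is δ·R ≈ 1.278 × 6371 ≈ 8141 km, so the target fraction is f = 3500/8141 ≈ 0.430.
Interpolate at f ≈ 0.430 with slerp weights a = sin((1−f)δ)/sin δ ≈ 0.695, b = sin(fδ)/sin δ ≈ 0.545.
p = a·p₁ + b·p₂ ≈ (0.818, 0.563, 0.118); φ = arcsin(p_z) ≈ 6.80°, λ = atan2(p_y, p_x) ≈ 34.54°.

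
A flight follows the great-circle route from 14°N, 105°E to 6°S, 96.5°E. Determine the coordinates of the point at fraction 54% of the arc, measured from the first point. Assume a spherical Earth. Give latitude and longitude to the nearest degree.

≈ 3°N, 100°E

Write both endpoints as unit vectors p₁, p₂ with components (cos φ cos λ, cos φ sin λ, sin φ).
The central angle between the endpoints is δ = arccos(p₁·p₂) ≈ 0.379 rad (21.7°).
Interpolate at f = 0.54 with slerp weights a = sin((1−f)δ)/sin δ ≈ 0.469, b = sin(fδ)/sin δ ≈ 0.549.
p = a·p₁ + b·p₂ ≈ (-0.180, 0.982, 0.056); φ = arcsin(p_z) ≈ 3.21°, λ = atan2(p_y, p_x) ≈ 100.36°.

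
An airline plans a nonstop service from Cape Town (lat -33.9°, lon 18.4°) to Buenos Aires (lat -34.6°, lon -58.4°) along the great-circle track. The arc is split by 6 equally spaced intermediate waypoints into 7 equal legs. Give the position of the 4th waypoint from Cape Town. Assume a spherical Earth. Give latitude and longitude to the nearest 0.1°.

Write both endpoints as unit vectors p₁, p₂ with components (cos φ cos λ, cos φ sin λ, sin φ).
The central angle between the endpoints is δ = arccos(p₁·p₂) ≈ 1.078 rad (61.8°).
Interpolate at f = 4/7 with slerp weights a = sin((1−f)δ)/sin δ ≈ 0.506, b = sin(fδ)/sin δ ≈ 0.656.
p = a·p₁ + b·p₂ ≈ (0.681, -0.327, -0.655); φ = arcsin(p_z) ≈ -40.89°, λ = atan2(p_y, p_x) ≈ -25.65°.

≈ lat -40.9°, lon -25.7°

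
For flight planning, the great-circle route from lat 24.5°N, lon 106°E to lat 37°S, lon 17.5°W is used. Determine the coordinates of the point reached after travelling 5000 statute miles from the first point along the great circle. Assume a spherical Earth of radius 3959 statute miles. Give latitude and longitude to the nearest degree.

The haversine formula gives a central angle δ ≈ 2.279 rad (130.6°) between the endpoints. The total great-circle distance is δ·R ≈ 2.279 × 3959 ≈ 9024 mi, so the target fraction is f = 5000/9024 ≈ 0.554.
Interpolate at f ≈ 0.554 with slerp weights a = sin((1−f)δ)/sin δ ≈ 1.120, b = sin(fδ)/sin δ ≈ 1.255.
p = a·p₁ + b·p₂ ≈ (0.675, 0.678, -0.291); φ = arcsin(p_z) ≈ -16.92°, λ = atan2(p_y, p_x) ≈ 45.12°.

≈ lat 17°S, lon 45°E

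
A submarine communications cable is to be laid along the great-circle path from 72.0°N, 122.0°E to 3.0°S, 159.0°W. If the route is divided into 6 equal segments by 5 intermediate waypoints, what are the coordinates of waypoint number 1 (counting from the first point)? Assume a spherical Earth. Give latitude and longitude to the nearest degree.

Convert each endpoint to a unit vector on the sphere (x = cos φ cos λ, y = cos φ sin λ, z = sin φ).
The central angle between the endpoints is δ = arccos(p₁·p₂) ≈ 1.562 rad (89.5°).
Interpolate at f = 1/6 with slerp weights a = sin((1−f)δ)/sin δ ≈ 0.964, b = sin(fδ)/sin δ ≈ 0.257.
p = a·p₁ + b·p₂ ≈ (-0.398, 0.161, 0.903); φ = arcsin(p_z) ≈ 64.60°, λ = atan2(p_y, p_x) ≈ 158.03°.

≈ 65°N, 158°E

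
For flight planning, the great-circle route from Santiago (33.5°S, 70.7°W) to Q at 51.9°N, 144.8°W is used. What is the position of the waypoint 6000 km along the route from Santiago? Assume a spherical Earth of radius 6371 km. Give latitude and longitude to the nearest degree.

Write both endpoints as unit vectors p₁, p₂ with components (cos φ cos λ, cos φ sin λ, sin φ).
The central angle between the endpoints is δ = arccos(p₁·p₂) ≈ 1.869 rad (107.1°). The total great-circle distance is δ·R ≈ 1.869 × 6371 ≈ 11905 km, so the target fraction is f = 6000/11905 ≈ 0.504.
Interpolate at f ≈ 0.504 with slerp weights a = sin((1−f)δ)/sin δ ≈ 0.837, b = sin(fδ)/sin δ ≈ 0.846.
p = a·p₁ + b·p₂ ≈ (-0.196, -0.959, 0.204); φ = arcsin(p_z) ≈ 11.77°, λ = atan2(p_y, p_x) ≈ -101.54°.

≈ 12°N, 102°W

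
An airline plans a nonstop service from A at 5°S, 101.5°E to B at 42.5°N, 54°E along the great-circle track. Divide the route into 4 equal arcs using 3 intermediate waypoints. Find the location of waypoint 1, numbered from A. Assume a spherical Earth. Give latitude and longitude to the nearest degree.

≈ 8°N, 92°E

Write both endpoints as unit vectors p₁, p₂ with components (cos φ cos λ, cos φ sin λ, sin φ).
The central angle between the endpoints is δ = arccos(p₁·p₂) ≈ 1.118 rad (64.1°).
Interpolate at f = 1/4 with slerp weights a = sin((1−f)δ)/sin δ ≈ 0.827, b = sin(fδ)/sin δ ≈ 0.307.
p = a·p₁ + b·p₂ ≈ (-0.031, 0.990, 0.135); φ = arcsin(p_z) ≈ 7.77°, λ = atan2(p_y, p_x) ≈ 91.81°.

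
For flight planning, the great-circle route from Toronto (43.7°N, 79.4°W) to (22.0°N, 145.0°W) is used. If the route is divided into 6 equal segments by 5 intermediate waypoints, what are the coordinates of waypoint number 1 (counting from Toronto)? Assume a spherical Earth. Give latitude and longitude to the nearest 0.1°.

≈ (43.0°N, 92.6°W)

From cos δ = sin φ₁ sin φ₂ + cos φ₁ cos φ₂ cos Δλ, the central angle is δ ≈ 1.005 rad (57.6°).
Interpolate at f = 1/6 with slerp weights a = sin((1−f)δ)/sin δ ≈ 0.880, b = sin(fδ)/sin δ ≈ 0.198.
p = a·p₁ + b·p₂ ≈ (-0.033, -0.731, 0.682); φ = arcsin(p_z) ≈ 43.01°, λ = atan2(p_y, p_x) ≈ -92.58°.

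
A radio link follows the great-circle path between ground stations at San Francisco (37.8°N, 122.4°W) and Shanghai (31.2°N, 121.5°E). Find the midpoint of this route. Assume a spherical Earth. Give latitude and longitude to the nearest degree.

≈ 52°N, 176°E

Write both endpoints as unit vectors p₁, p₂ with components (cos φ cos λ, cos φ sin λ, sin φ).
The central angle between the endpoints is δ = arccos(p₁·p₂) ≈ 1.551 rad (88.8°).
Interpolate at f = 1/2 with slerp weights a = sin((1−f)δ)/sin δ ≈ 0.700, b = sin(fδ)/sin δ ≈ 0.700.
p = a·p₁ + b·p₂ ≈ (-0.609, 0.044, 0.792); φ = arcsin(p_z) ≈ 52.35°, λ = atan2(p_y, p_x) ≈ 175.91°.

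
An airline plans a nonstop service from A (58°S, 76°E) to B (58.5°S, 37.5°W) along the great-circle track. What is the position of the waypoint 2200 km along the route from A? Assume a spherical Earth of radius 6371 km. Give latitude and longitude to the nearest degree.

From cos δ = sin φ₁ sin φ₂ + cos φ₁ cos φ₂ cos Δλ, the central angle is δ ≈ 0.911 rad (52.2°). The total great-circle distance is δ·R ≈ 0.911 × 6371 ≈ 5806 km, so the target fraction is f = 2200/5806 ≈ 0.379.
Interpolate at f ≈ 0.379 with slerp weights a = sin((1−f)δ)/sin δ ≈ 0.679, b = sin(fδ)/sin δ ≈ 0.428.
p = a·p₁ + b·p₂ ≈ (0.265, 0.213, -0.941); φ = arcsin(p_z) ≈ -70.16°, λ = atan2(p_y, p_x) ≈ 38.80°.

≈ (70°S, 39°E)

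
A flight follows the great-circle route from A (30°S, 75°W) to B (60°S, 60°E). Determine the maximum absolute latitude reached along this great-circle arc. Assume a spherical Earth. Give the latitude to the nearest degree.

The great circle lies in the plane with unit normal n̂ = (p₁ × p₂)/|p₁ × p₂|.
Here n̂_z ≈ +0.309; the vertex latitude is φ_max = arccos|n̂_z| ≈ 72.0°.
Check via Clairaut: cos φ_max = |cos φ₁| · sin C = cos(30.0°)·sin(159.1°) ≈ 0.309, again giving ≈ 72.0°.

≈ 72°S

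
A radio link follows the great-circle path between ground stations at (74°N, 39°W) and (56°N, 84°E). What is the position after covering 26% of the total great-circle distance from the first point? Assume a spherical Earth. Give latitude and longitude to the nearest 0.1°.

≈ (79.4°N, 7.7°E)

From cos δ = sin φ₁ sin φ₂ + cos φ₁ cos φ₂ cos Δλ, the central angle is δ ≈ 0.777 rad (44.5°).
Interpolate at f = 0.26 with slerp weights a = sin((1−f)δ)/sin δ ≈ 0.776, b = sin(fδ)/sin δ ≈ 0.286.
p = a·p₁ + b·p₂ ≈ (0.183, 0.025, 0.983); φ = arcsin(p_z) ≈ 79.37°, λ = atan2(p_y, p_x) ≈ 7.66°.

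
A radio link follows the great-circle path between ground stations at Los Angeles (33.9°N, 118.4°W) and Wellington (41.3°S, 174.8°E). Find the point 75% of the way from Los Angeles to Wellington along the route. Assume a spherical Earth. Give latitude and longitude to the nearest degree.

≈ 24°S, 165°W

Convert each endpoint to a unit vector on the sphere (x = cos φ cos λ, y = cos φ sin λ, z = sin φ).
The central angle between the endpoints is δ = arccos(p₁·p₂) ≈ 1.694 rad (97.0°).
Interpolate at f = 0.75 with slerp weights a = sin((1−f)δ)/sin δ ≈ 0.414, b = sin(fδ)/sin δ ≈ 0.962.
p = a·p₁ + b·p₂ ≈ (-0.883, -0.237, -0.404); φ = arcsin(p_z) ≈ -23.85°, λ = atan2(p_y, p_x) ≈ -165.00°.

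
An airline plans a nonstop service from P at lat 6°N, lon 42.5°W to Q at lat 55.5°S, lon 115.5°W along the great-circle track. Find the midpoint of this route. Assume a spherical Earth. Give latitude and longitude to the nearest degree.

≈ lat 29°S, lon 68°W

Write both endpoints as unit vectors p₁, p₂ with components (cos φ cos λ, cos φ sin λ, sin φ).
The central angle between the endpoints is δ = arccos(p₁·p₂) ≈ 1.492 rad (85.5°).
Interpolate at f = 1/2 with slerp weights a = sin((1−f)δ)/sin δ ≈ 0.681, b = sin(fδ)/sin δ ≈ 0.681.
p = a·p₁ + b·p₂ ≈ (0.333, -0.806, -0.490); φ = arcsin(p_z) ≈ -29.34°, λ = atan2(p_y, p_x) ≈ -67.53°.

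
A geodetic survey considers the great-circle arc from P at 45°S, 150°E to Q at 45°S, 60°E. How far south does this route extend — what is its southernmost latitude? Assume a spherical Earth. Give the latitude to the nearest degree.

The great circle lies in the plane with unit normal n̂ = (p₁ × p₂)/|p₁ × p₂|.
Here n̂_z ≈ -0.577; the vertex latitude is φ_max = arccos|n̂_z| ≈ 54.7°.
Check via Clairaut: cos φ_max = |cos φ₁| · sin C = cos(45.0°)·sin(125.3°) ≈ 0.577, again giving ≈ 54.7°.

≈ 55°S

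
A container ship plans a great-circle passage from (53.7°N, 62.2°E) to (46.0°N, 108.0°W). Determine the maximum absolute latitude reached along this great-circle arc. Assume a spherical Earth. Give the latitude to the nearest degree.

≈ 86°N

The great circle lies in the plane with unit normal n̂ = (p₁ × p₂)/|p₁ × p₂|.
Here n̂_z ≈ -0.071; the vertex latitude is φ_max = arccos|n̂_z| ≈ 85.9°.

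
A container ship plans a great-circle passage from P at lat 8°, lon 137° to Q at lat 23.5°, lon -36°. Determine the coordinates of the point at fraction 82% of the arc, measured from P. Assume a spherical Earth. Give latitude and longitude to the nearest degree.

Convert each endpoint to a unit vector on the sphere (x = cos φ cos λ, y = cos φ sin λ, z = sin φ).
The central angle between the endpoints is δ = arccos(p₁·p₂) ≈ 2.579 rad (147.8°).
Interpolate at f = 0.82 with slerp weights a = sin((1−f)δ)/sin δ ≈ 0.839, b = sin(fδ)/sin δ ≈ 1.604.
p = a·p₁ + b·p₂ ≈ (0.582, -0.298, 0.756); φ = arcsin(p_z) ≈ 49.16°, λ = atan2(p_y, p_x) ≈ -27.09°.

≈ lat 49°, lon -27°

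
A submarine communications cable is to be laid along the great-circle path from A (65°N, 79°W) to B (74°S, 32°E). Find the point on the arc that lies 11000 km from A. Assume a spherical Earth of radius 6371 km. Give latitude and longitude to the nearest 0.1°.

Write both endpoints as unit vectors p₁, p₂ with components (cos φ cos λ, cos φ sin λ, sin φ).
The central angle between the endpoints is δ = arccos(p₁·p₂) ≈ 2.721 rad (155.9°). The total great-circle distance is δ·R ≈ 2.721 × 6371 ≈ 17337 km, so the target fraction is f = 11000/17337 ≈ 0.634.
Interpolate at f ≈ 0.634 with slerp weights a = sin((1−f)δ)/sin δ ≈ 2.055, b = sin(fδ)/sin δ ≈ 2.421.
p = a·p₁ + b·p₂ ≈ (0.732, -0.499, -0.465); φ = arcsin(p_z) ≈ -27.69°, λ = atan2(p_y, p_x) ≈ -34.29°.

≈ (27.7°S, 34.3°W)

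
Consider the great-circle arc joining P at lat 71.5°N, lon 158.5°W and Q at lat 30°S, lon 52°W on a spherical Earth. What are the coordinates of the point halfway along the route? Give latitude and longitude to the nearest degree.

≈ lat 28°N, lon 73°W

From cos δ = sin φ₁ sin φ₂ + cos φ₁ cos φ₂ cos Δλ, the central angle is δ ≈ 2.156 rad (123.5°).
Interpolate at f = 1/2 with slerp weights a = sin((1−f)δ)/sin δ ≈ 1.057, b = sin(fδ)/sin δ ≈ 1.057.
p = a·p₁ + b·p₂ ≈ (0.251, -0.844, 0.474); φ = arcsin(p_z) ≈ 28.28°, λ = atan2(p_y, p_x) ≈ -73.41°.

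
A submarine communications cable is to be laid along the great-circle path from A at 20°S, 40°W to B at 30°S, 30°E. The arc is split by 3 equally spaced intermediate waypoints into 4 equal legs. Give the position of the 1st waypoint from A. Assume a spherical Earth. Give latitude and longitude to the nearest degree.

Convert each endpoint to a unit vector on the sphere (x = cos φ cos λ, y = cos φ sin λ, z = sin φ).
The central angle between the endpoints is δ = arccos(p₁·p₂) ≈ 1.105 rad (63.3°).
Interpolate at f = 1/4 with slerp weights a = sin((1−f)δ)/sin δ ≈ 0.825, b = sin(fδ)/sin δ ≈ 0.305.
p = a·p₁ + b·p₂ ≈ (0.823, -0.366, -0.435); φ = arcsin(p_z) ≈ -25.77°, λ = atan2(p_y, p_x) ≈ -23.99°.

≈ 26°S, 24°W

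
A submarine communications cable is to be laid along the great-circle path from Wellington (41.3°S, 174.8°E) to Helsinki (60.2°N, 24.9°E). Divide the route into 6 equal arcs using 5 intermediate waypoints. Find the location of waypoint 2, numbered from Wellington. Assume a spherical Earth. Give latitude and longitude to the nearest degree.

Convert each endpoint to a unit vector on the sphere (x = cos φ cos λ, y = cos φ sin λ, z = sin φ).
The central angle between the endpoints is δ = arccos(p₁·p₂) ≈ 2.681 rad (153.6°).
Interpolate at f = 2/6 with slerp weights a = sin((1−f)δ)/sin δ ≈ 2.197, b = sin(fδ)/sin δ ≈ 1.753.
p = a·p₁ + b·p₂ ≈ (-0.853, 0.516, 0.071); φ = arcsin(p_z) ≈ 4.09°, λ = atan2(p_y, p_x) ≈ 148.82°.

≈ 4°N, 149°E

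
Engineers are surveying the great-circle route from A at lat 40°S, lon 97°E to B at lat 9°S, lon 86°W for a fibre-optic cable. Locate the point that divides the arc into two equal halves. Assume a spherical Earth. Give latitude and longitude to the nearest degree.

≈ lat 74°S, lon 96°W

Convert each endpoint to a unit vector on the sphere (x = cos φ cos λ, y = cos φ sin λ, z = sin φ).
The central angle between the endpoints is δ = arccos(p₁·p₂) ≈ 2.285 rad (130.9°).
Interpolate at f = 1/2 with slerp weights a = sin((1−f)δ)/sin δ ≈ 1.204, b = sin(fδ)/sin δ ≈ 1.204.
p = a·p₁ + b·p₂ ≈ (-0.029, -0.271, -0.962); φ = arcsin(p_z) ≈ -74.19°, λ = atan2(p_y, p_x) ≈ -96.21°.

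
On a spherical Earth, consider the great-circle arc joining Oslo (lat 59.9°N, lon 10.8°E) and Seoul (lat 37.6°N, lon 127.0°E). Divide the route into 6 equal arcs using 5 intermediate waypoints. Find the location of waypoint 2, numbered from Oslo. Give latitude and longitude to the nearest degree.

Convert each endpoint to a unit vector on the sphere (x = cos φ cos λ, y = cos φ sin λ, z = sin φ).
The central angle between the endpoints is δ = arccos(p₁·p₂) ≈ 1.211 rad (69.4°).
Interpolate at f = 2/6 with slerp weights a = sin((1−f)δ)/sin δ ≈ 0.772, b = sin(fδ)/sin δ ≈ 0.420.
p = a·p₁ + b·p₂ ≈ (0.180, 0.338, 0.924); φ = arcsin(p_z) ≈ 67.48°, λ = atan2(p_y, p_x) ≈ 61.95°.

≈ lat 67°N, lon 62°E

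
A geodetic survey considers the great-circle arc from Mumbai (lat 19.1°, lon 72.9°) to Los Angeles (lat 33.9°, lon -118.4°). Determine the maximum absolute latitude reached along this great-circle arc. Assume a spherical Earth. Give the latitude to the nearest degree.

≈ 79°

The great circle lies in the plane with unit normal n̂ = (p₁ × p₂)/|p₁ × p₂|.
Here n̂_z ≈ +0.190; the vertex latitude is φ_max = arccos|n̂_z| ≈ 79.1°.
Check via Clairaut: cos φ_max = |cos φ₁| · sin C = cos(19.1°)·sin(11.6°) ≈ 0.190, again giving ≈ 79.1°.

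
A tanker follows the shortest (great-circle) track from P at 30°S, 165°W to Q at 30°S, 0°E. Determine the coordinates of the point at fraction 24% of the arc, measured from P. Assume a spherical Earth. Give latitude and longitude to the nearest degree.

≈ 57°S, 152°W

From cos δ = sin φ₁ sin φ₂ + cos φ₁ cos φ₂ cos Δλ, the central angle is δ ≈ 2.065 rad (118.3°).
Interpolate at f = 0.24 with slerp weights a = sin((1−f)δ)/sin δ ≈ 1.136, b = sin(fδ)/sin δ ≈ 0.540.
p = a·p₁ + b·p₂ ≈ (-0.482, -0.255, -0.838); φ = arcsin(p_z) ≈ -56.94°, λ = atan2(p_y, p_x) ≈ -152.17°.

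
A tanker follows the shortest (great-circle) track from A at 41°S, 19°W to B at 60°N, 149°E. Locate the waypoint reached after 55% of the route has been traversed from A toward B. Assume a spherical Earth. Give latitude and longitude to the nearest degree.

≈ 44°N, 5°E

From cos δ = sin φ₁ sin φ₂ + cos φ₁ cos φ₂ cos Δλ, the central angle is δ ≈ 2.786 rad (159.6°).
Interpolate at f = 0.55 with slerp weights a = sin((1−f)δ)/sin δ ≈ 2.725, b = sin(fδ)/sin δ ≈ 2.866.
p = a·p₁ + b·p₂ ≈ (0.716, 0.069, 0.694); φ = arcsin(p_z) ≈ 43.98°, λ = atan2(p_y, p_x) ≈ 5.46°.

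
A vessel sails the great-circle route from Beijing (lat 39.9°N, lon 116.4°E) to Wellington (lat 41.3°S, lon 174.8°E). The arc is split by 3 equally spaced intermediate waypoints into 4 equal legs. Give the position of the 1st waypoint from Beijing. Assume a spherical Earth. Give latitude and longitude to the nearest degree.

≈ lat 20°N, lon 133°E

Write both endpoints as unit vectors p₁, p₂ with components (cos φ cos λ, cos φ sin λ, sin φ).
The central angle between the endpoints is δ = arccos(p₁·p₂) ≈ 1.692 rad (97.0°).
Interpolate at f = 1/4 with slerp weights a = sin((1−f)δ)/sin δ ≈ 0.962, b = sin(fδ)/sin δ ≈ 0.414.
p = a·p₁ + b·p₂ ≈ (-0.638, 0.689, 0.344); φ = arcsin(p_z) ≈ 20.12°, λ = atan2(p_y, p_x) ≈ 132.77°.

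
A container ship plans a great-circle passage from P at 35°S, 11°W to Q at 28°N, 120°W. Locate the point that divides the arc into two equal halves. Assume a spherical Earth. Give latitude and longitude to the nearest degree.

≈ 6°S, 69°W

Write both endpoints as unit vectors p₁, p₂ with components (cos φ cos λ, cos φ sin λ, sin φ).
The central angle between the endpoints is δ = arccos(p₁·p₂) ≈ 2.100 rad (120.3°).
Interpolate at f = 1/2 with slerp weights a = sin((1−f)δ)/sin δ ≈ 1.005, b = sin(fδ)/sin δ ≈ 1.005.
p = a·p₁ + b·p₂ ≈ (0.364, -0.925, -0.105); φ = arcsin(p_z) ≈ -6.00°, λ = atan2(p_y, p_x) ≈ -68.51°.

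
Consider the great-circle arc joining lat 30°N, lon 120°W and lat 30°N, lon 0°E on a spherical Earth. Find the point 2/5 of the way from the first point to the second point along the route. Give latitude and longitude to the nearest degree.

≈ lat 48°N, lon 75°W

Write both endpoints as unit vectors p₁, p₂ with components (cos φ cos λ, cos φ sin λ, sin φ).
The central angle between the endpoints is δ = arccos(p₁·p₂) ≈ 1.696 rad (97.2°).
Interpolate at f = 2/5 with slerp weights a = sin((1−f)δ)/sin δ ≈ 0.858, b = sin(fδ)/sin δ ≈ 0.633.
p = a·p₁ + b·p₂ ≈ (0.176, -0.643, 0.745); φ = arcsin(p_z) ≈ 48.17°, λ = atan2(p_y, p_x) ≈ -74.66°.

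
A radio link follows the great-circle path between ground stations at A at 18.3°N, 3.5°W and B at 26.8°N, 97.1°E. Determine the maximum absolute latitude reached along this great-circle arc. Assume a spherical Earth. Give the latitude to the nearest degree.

≈ 34°N

The great circle lies in the plane with unit normal n̂ = (p₁ × p₂)/|p₁ × p₂|.
Here n̂_z ≈ +0.833; the vertex latitude is φ_max = arccos|n̂_z| ≈ 33.6°.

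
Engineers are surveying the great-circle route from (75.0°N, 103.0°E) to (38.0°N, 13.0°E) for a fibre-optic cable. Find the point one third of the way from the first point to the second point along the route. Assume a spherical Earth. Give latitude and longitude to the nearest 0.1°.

Write both endpoints as unit vectors p₁, p₂ with components (cos φ cos λ, cos φ sin λ, sin φ).
The central angle between the endpoints is δ = arccos(p₁·p₂) ≈ 0.934 rad (53.5°).
Interpolate at f = 1/3 with slerp weights a = sin((1−f)δ)/sin δ ≈ 0.725, b = sin(fδ)/sin δ ≈ 0.381.
p = a·p₁ + b·p₂ ≈ (0.250, 0.250, 0.935); φ = arcsin(p_z) ≈ 69.26°, λ = atan2(p_y, p_x) ≈ 45.02°.

≈ (69.3°N, 45.0°E)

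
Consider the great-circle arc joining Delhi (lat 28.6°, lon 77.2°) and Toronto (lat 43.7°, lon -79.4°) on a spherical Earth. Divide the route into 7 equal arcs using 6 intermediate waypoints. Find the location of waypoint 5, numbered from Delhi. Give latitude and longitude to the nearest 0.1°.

≈ lat 69.2°, lon -49.0°

Convert each endpoint to a unit vector on the sphere (x = cos φ cos λ, y = cos φ sin λ, z = sin φ).
The central angle between the endpoints is δ = arccos(p₁·p₂) ≈ 1.825 rad (104.6°).
Interpolate at f = 5/7 with slerp weights a = sin((1−f)δ)/sin δ ≈ 0.515, b = sin(fδ)/sin δ ≈ 0.997.
p = a·p₁ + b·p₂ ≈ (0.233, -0.268, 0.935); φ = arcsin(p_z) ≈ 69.23°, λ = atan2(p_y, p_x) ≈ -48.98°.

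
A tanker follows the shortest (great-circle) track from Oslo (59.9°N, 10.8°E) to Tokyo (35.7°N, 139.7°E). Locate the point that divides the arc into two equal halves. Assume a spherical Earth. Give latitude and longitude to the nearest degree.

Convert each endpoint to a unit vector on the sphere (x = cos φ cos λ, y = cos φ sin λ, z = sin φ).
The central angle between the endpoints is δ = arccos(p₁·p₂) ≈ 1.319 rad (75.6°).
Interpolate at f = 1/2 with slerp weights a = sin((1−f)δ)/sin δ ≈ 0.633, b = sin(fδ)/sin δ ≈ 0.633.
p = a·p₁ + b·p₂ ≈ (-0.080, 0.392, 0.917); φ = arcsin(p_z) ≈ 66.43°, λ = atan2(p_y, p_x) ≈ 101.57°.

≈ (66°N, 102°E)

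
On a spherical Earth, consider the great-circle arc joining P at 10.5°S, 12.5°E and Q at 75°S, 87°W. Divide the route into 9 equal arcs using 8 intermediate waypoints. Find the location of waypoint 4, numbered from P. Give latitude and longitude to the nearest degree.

Write both endpoints as unit vectors p₁, p₂ with components (cos φ cos λ, cos φ sin λ, sin φ).
The central angle between the endpoints is δ = arccos(p₁·p₂) ≈ 1.436 rad (82.3°).
Interpolate at f = 4/9 with slerp weights a = sin((1−f)δ)/sin δ ≈ 0.722, b = sin(fδ)/sin δ ≈ 0.601.
p = a·p₁ + b·p₂ ≈ (0.702, -0.002, -0.712); φ = arcsin(p_z) ≈ -45.44°, λ = atan2(p_y, p_x) ≈ -0.14°.

≈ 45°S, 0°E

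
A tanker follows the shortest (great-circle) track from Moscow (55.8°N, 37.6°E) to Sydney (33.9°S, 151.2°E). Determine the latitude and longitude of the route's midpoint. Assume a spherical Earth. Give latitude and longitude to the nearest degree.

From cos δ = sin φ₁ sin φ₂ + cos φ₁ cos φ₂ cos Δλ, the central angle is δ ≈ 2.276 rad (130.4°).
Interpolate at f = 1/2 with slerp weights a = sin((1−f)δ)/sin δ ≈ 1.192, b = sin(fδ)/sin δ ≈ 1.192.
p = a·p₁ + b·p₂ ≈ (-0.336, 0.885, 0.321); φ = arcsin(p_z) ≈ 18.73°, λ = atan2(p_y, p_x) ≈ 110.79°.

≈ (19°N, 111°E)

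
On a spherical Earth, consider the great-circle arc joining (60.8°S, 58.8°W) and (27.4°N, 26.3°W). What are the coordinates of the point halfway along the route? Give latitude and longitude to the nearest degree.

≈ (17°S, 38°W)

From cos δ = sin φ₁ sin φ₂ + cos φ₁ cos φ₂ cos Δλ, the central angle is δ ≈ 1.607 rad (92.1°).
Interpolate at f = 1/2 with slerp weights a = sin((1−f)δ)/sin δ ≈ 0.720, b = sin(fδ)/sin δ ≈ 0.720.
p = a·p₁ + b·p₂ ≈ (0.755, -0.584, -0.297); φ = arcsin(p_z) ≈ -17.30°, λ = atan2(p_y, p_x) ≈ -37.71°.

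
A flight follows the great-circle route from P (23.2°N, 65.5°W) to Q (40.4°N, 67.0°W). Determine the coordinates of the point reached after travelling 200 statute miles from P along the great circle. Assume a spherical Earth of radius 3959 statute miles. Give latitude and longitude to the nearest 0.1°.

Write both endpoints as unit vectors p₁, p₂ with components (cos φ cos λ, cos φ sin λ, sin φ).
The central angle between the endpoints is δ = arccos(p₁·p₂) ≈ 0.301 rad (17.2°). The total great-circle distance is δ·R ≈ 0.301 × 3959 ≈ 1192 mi, so the target fraction is f = 200/1192 ≈ 0.168.
Interpolate at f ≈ 0.168 with slerp weights a = sin((1−f)δ)/sin δ ≈ 0.836, b = sin(fδ)/sin δ ≈ 0.170.
p = a·p₁ + b·p₂ ≈ (0.369, -0.819, 0.440); φ = arcsin(p_z) ≈ 26.09°, λ = atan2(p_y, p_x) ≈ -65.72°.

≈ (26.1°N, 65.7°W)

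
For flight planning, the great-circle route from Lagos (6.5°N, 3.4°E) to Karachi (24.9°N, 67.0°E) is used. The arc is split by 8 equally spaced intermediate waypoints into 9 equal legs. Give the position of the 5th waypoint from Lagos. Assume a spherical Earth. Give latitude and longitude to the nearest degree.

≈ 19°N, 37°E

Write both endpoints as unit vectors p₁, p₂ with components (cos φ cos λ, cos φ sin λ, sin φ).
The central angle between the endpoints is δ = arccos(p₁·p₂) ≈ 1.106 rad (63.4°).
Interpolate at f = 5/9 with slerp weights a = sin((1−f)δ)/sin δ ≈ 0.528, b = sin(fδ)/sin δ ≈ 0.645.
p = a·p₁ + b·p₂ ≈ (0.752, 0.570, 0.331); φ = arcsin(p_z) ≈ 19.35°, λ = atan2(p_y, p_x) ≈ 37.13°.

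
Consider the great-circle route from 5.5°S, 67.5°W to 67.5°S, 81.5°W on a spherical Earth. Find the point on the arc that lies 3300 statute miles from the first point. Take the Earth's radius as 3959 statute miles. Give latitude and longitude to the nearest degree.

≈ 53°S, 75°W

Write both endpoints as unit vectors p₁, p₂ with components (cos φ cos λ, cos φ sin λ, sin φ).
The central angle between the endpoints is δ = arccos(p₁·p₂) ≈ 1.095 rad (62.7°). The total great-circle distance is δ·R ≈ 1.095 × 3959 ≈ 4335 mi, so the target fraction is f = 3300/4335 ≈ 0.761.
Interpolate at f ≈ 0.761 with slerp weights a = sin((1−f)δ)/sin δ ≈ 0.291, b = sin(fδ)/sin δ ≈ 0.833.
p = a·p₁ + b·p₂ ≈ (0.158, -0.583, -0.797); φ = arcsin(p_z) ≈ -52.88°, λ = atan2(p_y, p_x) ≈ -74.84°.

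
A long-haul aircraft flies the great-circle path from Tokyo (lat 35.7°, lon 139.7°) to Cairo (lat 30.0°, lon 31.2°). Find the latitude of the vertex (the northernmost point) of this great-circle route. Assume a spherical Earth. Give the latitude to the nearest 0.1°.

≈ 48.0°

The great circle lies in the plane with unit normal n̂ = (p₁ × p₂)/|p₁ × p₂|.
Here n̂_z ≈ -0.669; the vertex latitude is φ_max = arccos|n̂_z| ≈ 48.0°.
Check via Clairaut: cos φ_max = |cos φ₁| · sin C = cos(35.7°)·sin(55.4°) ≈ 0.669, again giving ≈ 48.0°.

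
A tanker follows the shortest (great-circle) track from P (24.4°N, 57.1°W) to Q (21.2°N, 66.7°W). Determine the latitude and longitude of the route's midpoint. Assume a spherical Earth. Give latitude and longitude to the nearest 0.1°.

Convert each endpoint to a unit vector on the sphere (x = cos φ cos λ, y = cos φ sin λ, z = sin φ).
The central angle between the endpoints is δ = arccos(p₁·p₂) ≈ 0.164 rad (9.4°).
Interpolate at f = 1/2 with slerp weights a = sin((1−f)δ)/sin δ ≈ 0.502, b = sin(fδ)/sin δ ≈ 0.502.
p = a·p₁ + b·p₂ ≈ (0.433, -0.813, 0.389); φ = arcsin(p_z) ≈ 22.87°, λ = atan2(p_y, p_x) ≈ -61.96°.

≈ (22.9°N, 62.0°W)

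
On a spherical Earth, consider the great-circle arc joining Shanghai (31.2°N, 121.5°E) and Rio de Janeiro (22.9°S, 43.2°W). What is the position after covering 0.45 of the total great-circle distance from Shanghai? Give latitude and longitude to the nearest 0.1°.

≈ (31.7°N, 32.0°E)

From cos δ = sin φ₁ sin φ₂ + cos φ₁ cos φ₂ cos Δλ, the central angle is δ ≈ 2.864 rad (164.1°).
Interpolate at f = 0.45 with slerp weights a = sin((1−f)δ)/sin δ ≈ 3.644, b = sin(fδ)/sin δ ≈ 3.499.
p = a·p₁ + b·p₂ ≈ (0.722, 0.451, 0.526); φ = arcsin(p_z) ≈ 31.72°, λ = atan2(p_y, p_x) ≈ 31.98°.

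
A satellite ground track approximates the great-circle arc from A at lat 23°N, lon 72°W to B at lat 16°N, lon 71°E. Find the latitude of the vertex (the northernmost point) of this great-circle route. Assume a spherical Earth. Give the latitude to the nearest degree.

≈ 48°N

The great circle lies in the plane with unit normal n̂ = (p₁ × p₂)/|p₁ × p₂|.
Here n̂_z ≈ +0.665; the vertex latitude is φ_max = arccos|n̂_z| ≈ 48.3°.
Check via Clairaut: cos φ_max = |cos φ₁| · sin C = cos(23.0°)·sin(46.3°) ≈ 0.665, again giving ≈ 48.3°.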